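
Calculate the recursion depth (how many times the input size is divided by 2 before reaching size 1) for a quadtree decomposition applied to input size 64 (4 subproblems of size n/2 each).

For divide and conquer with division factor 2:

Problem sizes at each level:
Level 0: 64
Level 1: 32
Level 2: 16
Level 3: 8
Level 4: 4
Level 5: 2
Level 6: 1

The root is level 0 and the size-1 base case is level 6 (the tree spans levels 0 through 6, i.e. 7 levels counting the root), so the depth is the number of divisions: log_2(64) = 6

The recursion tree depth is log_2(64) = 6. At each level, the problem size is divided by 2, so it takes 6 divisions to reduce to a base case of size 1. The algorithm makes 4 recursive calls at each level.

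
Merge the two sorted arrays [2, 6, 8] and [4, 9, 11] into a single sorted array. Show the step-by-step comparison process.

Merging process:

Compare 2 vs 4: take 2 from left. Merged: [2]
Compare 6 vs 4: take 4 from right. Merged: [2, 4]
Compare 6 vs 9: take 6 from left. Merged: [2, 4, 6]
Compare 8 vs 9: take 8 from left. Merged: [2, 4, 6, 8]
Append remaining from right: [9, 11]. Merged: [2, 4, 6, 8, 9, 11]

Final merged array: [2, 4, 6, 8, 9, 11]
Total comparisons: 4

The merged array is [2, 4, 6, 8, 9, 11], requiring 4 comparisons. The merge step runs in O(n) time where n is the total number of elements.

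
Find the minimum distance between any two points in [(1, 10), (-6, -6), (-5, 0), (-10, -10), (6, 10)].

Computing all pairwise distances among 5 points:

d((1, 10), (-6, -6)) = 17.4642
d((1, 10), (-5, 0)) = 11.6619
d((1, 10), (-10, -10)) = 22.8254
d((1, 10), (6, 10)) = 5.0 <-- minimum
d((-6, -6), (-5, 0)) = 6.0828
d((-6, -6), (-10, -10)) = 5.6569
d((-6, -6), (6, 10)) = 20.0
d((-5, 0), (-10, -10)) = 11.1803
d((-5, 0), (6, 10)) = 14.8661
d((-10, -10), (6, 10)) = 25.6125

Closest pair: (1, 10) and (6, 10) with distance 5.0

The closest pair is (1, 10) and (6, 10) with Euclidean distance 5.0. For 5 points, brute-force pairwise comparison is shown above. For large n, the divide-and-conquer algorithm (sort by x, recurse on halves, check the dividing strip) achieves O(n log n).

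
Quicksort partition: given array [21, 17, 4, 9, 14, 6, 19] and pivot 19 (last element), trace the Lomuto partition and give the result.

Lomuto partition with pivot = 19:

Initial array: [21, 17, 4, 9, 14, 6, 19]

arr[0]=21 > 19: no swap
arr[1]=17 <= 19: swap with position 0, array becomes [17, 21, 4, 9, 14, 6, 19]
arr[2]=4 <= 19: swap with position 1, array becomes [17, 4, 21, 9, 14, 6, 19]
arr[3]=9 <= 19: swap with position 2, array becomes [17, 4, 9, 21, 14, 6, 19]
arr[4]=14 <= 19: swap with position 3, array becomes [17, 4, 9, 14, 21, 6, 19]
arr[5]=6 <= 19: swap with position 4, array becomes [17, 4, 9, 14, 6, 21, 19]

Place pivot at position 5: [17, 4, 9, 14, 6, 19, 21]
Pivot position: 5

After partitioning with pivot 19, the array becomes [17, 4, 9, 14, 6, 19, 21]. The pivot is placed at index 5. All elements to the left of the pivot are <= 19, and all elements to the right are > 19.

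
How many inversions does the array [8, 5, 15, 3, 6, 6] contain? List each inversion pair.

Finding inversions in [8, 5, 15, 3, 6, 6]:

(0, 1): arr[0]=8 > arr[1]=5
(0, 3): arr[0]=8 > arr[3]=3
(0, 4): arr[0]=8 > arr[4]=6
(0, 5): arr[0]=8 > arr[5]=6
(1, 3): arr[1]=5 > arr[3]=3
(2, 3): arr[2]=15 > arr[3]=3
(2, 4): arr[2]=15 > arr[4]=6
(2, 5): arr[2]=15 > arr[5]=6

Total inversions: 8

The array has 8 inversion(s): (0,1), (0,3), (0,4), (0,5), (1,3), (2,3), (2,4), (2,5). Each pair (i,j) satisfies i < j and arr[i] > arr[j].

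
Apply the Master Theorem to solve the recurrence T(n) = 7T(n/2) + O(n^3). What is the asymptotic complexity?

Master Theorem for T(n) = 7T(n/2) + O(n^3):

a = 7, b = 2, c = 3
log_b(a) = log_2(7) = 2.8074

Case 3: c = 3 > log_2(7) = 2.8074
T(n) = O(n^3) = O(n^3)

For T(n) = 7T(n/2) + O(n^3): log_2(7) = 2.8074. This is Case 3 of the Master Theorem (c > log_b(a), work dominated by root), giving O(n^3).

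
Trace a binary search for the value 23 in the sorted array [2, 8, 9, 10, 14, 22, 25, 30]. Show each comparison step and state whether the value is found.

Binary search for 23 in [2, 8, 9, 10, 14, 22, 25, 30]:

lo=0, hi=7, mid=3, arr[mid]=10 -> 10 < 23, search right half
lo=4, hi=7, mid=5, arr[mid]=22 -> 22 < 23, search right half
lo=6, hi=7, mid=6, arr[mid]=25 -> 25 > 23, search left half
lo=6 > hi=5, target 23 not found

Binary search determines that 23 is not in the array after 3 comparisons. The search space was exhausted without finding the target.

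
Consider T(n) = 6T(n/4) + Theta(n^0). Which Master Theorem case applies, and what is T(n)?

Master Theorem for T(n) = 6T(n/4) + O(n^0):

a = 6, b = 4, c = 0
log_b(a) = log_4(6) = 1.2925

Case 1: c = 0 < log_4(6) = 1.2925
T(n) = O(n^(log_4 6))

For T(n) = 6T(n/4) + O(n^0): log_4(6) = 1.2925. This is Case 1 of the Master Theorem (c < log_b(a), work dominated by leaves), giving O(n^(log_4 6)).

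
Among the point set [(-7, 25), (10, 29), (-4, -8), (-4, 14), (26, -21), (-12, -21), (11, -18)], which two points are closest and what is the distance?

Computing all pairwise distances among 7 points:

d((-7, 25), (10, 29)) = 17.4642
d((-7, 25), (-4, -8)) = 33.1361
d((-7, 25), (-4, 14)) = 11.4018 <-- minimum
d((-7, 25), (26, -21)) = 56.6127
d((-7, 25), (-12, -21)) = 46.2709
d((-7, 25), (11, -18)) = 46.6154
d((10, 29), (-4, -8)) = 39.5601
d((10, 29), (-4, 14)) = 20.5183
d((10, 29), (26, -21)) = 52.4976
d((10, 29), (-12, -21)) = 54.626
d((10, 29), (11, -18)) = 47.0106
d((-4, -8), (-4, 14)) = 22.0
d((-4, -8), (26, -21)) = 32.6956
d((-4, -8), (-12, -21)) = 15.2643
d((-4, -8), (11, -18)) = 18.0278
d((-4, 14), (26, -21)) = 46.0977
d((-4, 14), (-12, -21)) = 35.9026
d((-4, 14), (11, -18)) = 35.3412
d((26, -21), (-12, -21)) = 38.0
d((26, -21), (11, -18)) = 15.2971
d((-12, -21), (11, -18)) = 23.1948

Closest pair: (-7, 25) and (-4, 14) with distance 11.4018

The closest pair is (-7, 25) and (-4, 14) with Euclidean distance 11.4018. For 7 points, brute-force pairwise comparison is shown above. For large n, the divide-and-conquer algorithm (sort by x, recurse on halves, check the dividing strip) achieves O(n log n).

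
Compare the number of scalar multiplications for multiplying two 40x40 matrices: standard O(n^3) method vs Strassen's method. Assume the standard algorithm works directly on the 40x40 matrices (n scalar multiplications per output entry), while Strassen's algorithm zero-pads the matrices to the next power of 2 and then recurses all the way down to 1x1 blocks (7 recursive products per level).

Matrix multiplication for 40x40 matrices:

Strassen's algorithm requires power-of-2 dimensions. Pad 40x40 to 64x64 (next power of 2).

Standard algorithm: 40^3 = 64000 multiplications
Strassen's algorithm: 7^(log2(64)) = 7^6 = 117649 multiplications
Difference: 64000 - 117649 = -53649 (Strassen uses MORE here due to padding overhead — for small or just-over-power-of-2 n, padding can outweigh the per-level savings)

Standard: 64000 multiplications (40^3). Strassen: 117649 multiplications (7^6, after padding to 64x64). Strassen reduces 8 recursive multiplications to 7 at each level.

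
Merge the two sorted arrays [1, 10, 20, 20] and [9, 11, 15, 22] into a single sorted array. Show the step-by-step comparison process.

Merging process:

Compare 1 vs 9: take 1 from left. Merged: [1]
Compare 10 vs 9: take 9 from right. Merged: [1, 9]
Compare 10 vs 11: take 10 from left. Merged: [1, 9, 10]
Compare 20 vs 11: take 11 from right. Merged: [1, 9, 10, 11]
Compare 20 vs 15: take 15 from right. Merged: [1, 9, 10, 11, 15]
Compare 20 vs 22: take 20 from left. Merged: [1, 9, 10, 11, 15, 20]
Compare 20 vs 22: take 20 from left. Merged: [1, 9, 10, 11, 15, 20, 20]
Append remaining from right: [22]. Merged: [1, 9, 10, 11, 15, 20, 20, 22]

Final merged array: [1, 9, 10, 11, 15, 20, 20, 22]
Total comparisons: 7

The merged array is [1, 9, 10, 11, 15, 20, 20, 22], requiring 7 comparisons. The merge step runs in O(n) time where n is the total number of elements.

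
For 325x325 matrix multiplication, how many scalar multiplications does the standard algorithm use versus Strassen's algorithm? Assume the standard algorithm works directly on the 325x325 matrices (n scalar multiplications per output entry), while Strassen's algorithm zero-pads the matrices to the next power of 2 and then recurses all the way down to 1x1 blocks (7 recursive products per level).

Matrix multiplication for 325x325 matrices:

Strassen's algorithm requires power-of-2 dimensions. Pad 325x325 to 512x512 (next power of 2).

Standard algorithm: 325^3 = 34328125 multiplications
Strassen's algorithm: 7^(log2(512)) = 7^9 = 40353607 multiplications
Difference: 34328125 - 40353607 = -6025482 (Strassen uses MORE here due to padding overhead — for small or just-over-power-of-2 n, padding can outweigh the per-level savings)

Standard: 34328125 multiplications (325^3). Strassen: 40353607 multiplications (7^9, after padding to 512x512). Strassen reduces 8 recursive multiplications to 7 at each level.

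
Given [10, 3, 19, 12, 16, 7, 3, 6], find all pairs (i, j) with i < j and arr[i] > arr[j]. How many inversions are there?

Finding inversions in [10, 3, 19, 12, 16, 7, 3, 6]:

(0, 1): arr[0]=10 > arr[1]=3
(0, 5): arr[0]=10 > arr[5]=7
(0, 6): arr[0]=10 > arr[6]=3
(0, 7): arr[0]=10 > arr[7]=6
(2, 3): arr[2]=19 > arr[3]=12
(2, 4): arr[2]=19 > arr[4]=16
(2, 5): arr[2]=19 > arr[5]=7
(2, 6): arr[2]=19 > arr[6]=3
(2, 7): arr[2]=19 > arr[7]=6
(3, 5): arr[3]=12 > arr[5]=7
(3, 6): arr[3]=12 > arr[6]=3
(3, 7): arr[3]=12 > arr[7]=6
(4, 5): arr[4]=16 > arr[5]=7
(4, 6): arr[4]=16 > arr[6]=3
(4, 7): arr[4]=16 > arr[7]=6
(5, 6): arr[5]=7 > arr[6]=3
(5, 7): arr[5]=7 > arr[7]=6

Total inversions: 17

The array has 17 inversion(s): (0,1), (0,5), (0,6), (0,7), (2,3), (2,4), (2,5), (2,6), (2,7), (3,5), (3,6), (3,7), (4,5), (4,6), (4,7), (5,6), (5,7). Each pair (i,j) satisfies i < j and arr[i] > arr[j].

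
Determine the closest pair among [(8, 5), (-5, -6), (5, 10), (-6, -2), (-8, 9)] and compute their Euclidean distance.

Computing all pairwise distances among 5 points:

d((8, 5), (-5, -6)) = 17.0294
d((8, 5), (5, 10)) = 5.831
d((8, 5), (-6, -2)) = 15.6525
d((8, 5), (-8, 9)) = 16.4924
d((-5, -6), (5, 10)) = 18.868
d((-5, -6), (-6, -2)) = 4.1231 <-- minimum
d((-5, -6), (-8, 9)) = 15.2971
d((5, 10), (-6, -2)) = 16.2788
d((5, 10), (-8, 9)) = 13.0384
d((-6, -2), (-8, 9)) = 11.1803

Closest pair: (-5, -6) and (-6, -2) with distance 4.1231

The closest pair is (-5, -6) and (-6, -2) with Euclidean distance 4.1231. For 5 points, brute-force pairwise comparison is shown above. For large n, the divide-and-conquer algorithm (sort by x, recurse on halves, check the dividing strip) achieves O(n log n).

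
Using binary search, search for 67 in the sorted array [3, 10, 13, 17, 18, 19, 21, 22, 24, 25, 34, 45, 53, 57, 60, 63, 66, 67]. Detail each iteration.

Binary search for 67 in [3, 10, 13, 17, 18, 19, 21, 22, 24, 25, 34, 45, 53, 57, 60, 63, 66, 67]:

lo=0, hi=17, mid=8, arr[mid]=24 -> 24 < 67, search right half
lo=9, hi=17, mid=13, arr[mid]=57 -> 57 < 67, search right half
lo=14, hi=17, mid=15, arr[mid]=63 -> 63 < 67, search right half
lo=16, hi=17, mid=16, arr[mid]=66 -> 66 < 67, search right half
lo=17, hi=17, mid=17, arr[mid]=67 -> Found target at index 17!

Binary search finds 67 at index 17 after 5 comparisons. The search repeatedly halves the search space by comparing with the middle element.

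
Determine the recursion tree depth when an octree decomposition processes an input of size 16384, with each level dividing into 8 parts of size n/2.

For divide and conquer with division factor 2:

Problem sizes at each level:
Level 0: 16384
Level 1: 8192
Level 2: 4096
Level 3: 2048
Level 4: 1024
Level 5: 512
Level 6: 256
Level 7: 128
Level 8: 64
Level 9: 32
Level 10: 16
Level 11: 8
Level 12: 4
Level 13: 2
Level 14: 1

The root is level 0 and the size-1 base case is level 14 (the tree spans levels 0 through 14, i.e. 15 levels counting the root), so the depth is the number of divisions: log_2(16384) = 14

The recursion tree depth is log_2(16384) = 14. At each level, the problem size is divided by 2, so it takes 14 divisions to reduce to a base case of size 1. The algorithm makes 8 recursive calls at each level.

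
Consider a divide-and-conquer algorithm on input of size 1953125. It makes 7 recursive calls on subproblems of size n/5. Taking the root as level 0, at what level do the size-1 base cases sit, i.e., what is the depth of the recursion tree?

For divide and conquer with division factor 5:

Problem sizes at each level:
Level 0: 1953125
Level 1: 390625
Level 2: 78125
Level 3: 15625
Level 4: 3125
Level 5: 625
Level 6: 125
Level 7: 25
Level 8: 5
Level 9: 1

The root is level 0 and the size-1 base case is level 9 (the tree spans levels 0 through 9, i.e. 10 levels counting the root), so the depth is the number of divisions: log_5(1953125) = 9

The recursion tree depth is log_5(1953125) = 9. At each level, the problem size is divided by 5, so it takes 9 divisions to reduce to a base case of size 1. The algorithm makes 7 recursive calls at each level.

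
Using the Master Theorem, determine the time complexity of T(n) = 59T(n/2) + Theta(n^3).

Master Theorem for T(n) = 59T(n/2) + O(n^3):

a = 59, b = 2, c = 3
log_b(a) = log_2(59) = 5.8826

Case 1: c = 3 < log_2(59) = 5.8826
T(n) = O(n^(log_2 59))

For T(n) = 59T(n/2) + O(n^3): log_2(59) = 5.8826. This is Case 1 of the Master Theorem (c < log_b(a), work dominated by leaves), giving O(n^(log_2 59)).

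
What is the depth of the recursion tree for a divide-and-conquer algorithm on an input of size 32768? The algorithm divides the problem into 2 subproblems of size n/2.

For divide and conquer with division factor 2:

Problem sizes at each level:
Level 0: 32768
Level 1: 16384
Level 2: 8192
Level 3: 4096
Level 4: 2048
Level 5: 1024
Level 6: 512
Level 7: 256
Level 8: 128
Level 9: 64
Level 10: 32
Level 11: 16
Level 12: 8
Level 13: 4
Level 14: 2
Level 15: 1

The root is level 0 and the size-1 base case is level 15 (the tree spans levels 0 through 15, i.e. 16 levels counting the root), so the depth is the number of divisions: log_2(32768) = 15

The recursion tree depth is log_2(32768) = 15. At each level, the problem size is divided by 2, so it takes 15 divisions to reduce to a base case of size 1. The algorithm makes 2 recursive calls at each level.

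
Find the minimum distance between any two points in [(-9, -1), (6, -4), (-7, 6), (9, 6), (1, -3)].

Computing all pairwise distances among 5 points:

d((-9, -1), (6, -4)) = 15.2971
d((-9, -1), (-7, 6)) = 7.2801
d((-9, -1), (9, 6)) = 19.3132
d((-9, -1), (1, -3)) = 10.198
d((6, -4), (-7, 6)) = 16.4012
d((6, -4), (9, 6)) = 10.4403
d((6, -4), (1, -3)) = 5.099 <-- minimum
d((-7, 6), (9, 6)) = 16.0
d((-7, 6), (1, -3)) = 12.0416
d((9, 6), (1, -3)) = 12.0416

Closest pair: (6, -4) and (1, -3) with distance 5.099

The closest pair is (6, -4) and (1, -3) with Euclidean distance 5.099. For 5 points, brute-force pairwise comparison is shown above. For large n, the divide-and-conquer algorithm (sort by x, recurse on halves, check the dividing strip) achieves O(n log n).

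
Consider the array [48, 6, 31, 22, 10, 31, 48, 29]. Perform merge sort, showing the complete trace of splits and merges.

Merge sort trace:

Split: [48, 6, 31, 22, 10, 31, 48, 29] -> [48, 6, 31, 22] and [10, 31, 48, 29]
  Split: [48, 6, 31, 22] -> [48, 6] and [31, 22]
    Split: [48, 6] -> [48] and [6]
    Merge: [48] + [6] -> [6, 48]
    Split: [31, 22] -> [31] and [22]
    Merge: [31] + [22] -> [22, 31]
  Merge: [6, 48] + [22, 31] -> [6, 22, 31, 48]
  Split: [10, 31, 48, 29] -> [10, 31] and [48, 29]
    Split: [10, 31] -> [10] and [31]
    Merge: [10] + [31] -> [10, 31]
    Split: [48, 29] -> [48] and [29]
    Merge: [48] + [29] -> [29, 48]
  Merge: [10, 31] + [29, 48] -> [10, 29, 31, 48]
Merge: [6, 22, 31, 48] + [10, 29, 31, 48] -> [6, 10, 22, 29, 31, 31, 48, 48]

Final sorted array: [6, 10, 22, 29, 31, 31, 48, 48]

The merge sort proceeds by recursively splitting the array and merging sorted halves.
After all merges, the sorted array is [6, 10, 22, 29, 31, 31, 48, 48].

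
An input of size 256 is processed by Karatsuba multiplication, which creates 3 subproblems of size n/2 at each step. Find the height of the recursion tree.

For divide and conquer with division factor 2:

Problem sizes at each level:
Level 0: 256
Level 1: 128
Level 2: 64
Level 3: 32
Level 4: 16
Level 5: 8
Level 6: 4
Level 7: 2
Level 8: 1

The root is level 0 and the size-1 base case is level 8 (the tree spans levels 0 through 8, i.e. 9 levels counting the root), so the depth is the number of divisions: log_2(256) = 8

The recursion tree depth is log_2(256) = 8. At each level, the problem size is divided by 2, so it takes 8 divisions to reduce to a base case of size 1. The algorithm makes 3 recursive calls at each level.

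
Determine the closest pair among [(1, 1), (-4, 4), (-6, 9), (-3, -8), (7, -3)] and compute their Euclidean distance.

Computing all pairwise distances among 5 points:

d((1, 1), (-4, 4)) = 5.831
d((1, 1), (-6, 9)) = 10.6301
d((1, 1), (-3, -8)) = 9.8489
d((1, 1), (7, -3)) = 7.2111
d((-4, 4), (-6, 9)) = 5.3852 <-- minimum
d((-4, 4), (-3, -8)) = 12.0416
d((-4, 4), (7, -3)) = 13.0384
d((-6, 9), (-3, -8)) = 17.2627
d((-6, 9), (7, -3)) = 17.6918
d((-3, -8), (7, -3)) = 11.1803

Closest pair: (-4, 4) and (-6, 9) with distance 5.3852

The closest pair is (-4, 4) and (-6, 9) with Euclidean distance 5.3852. For 5 points, brute-force pairwise comparison is shown above. For large n, the divide-and-conquer algorithm (sort by x, recurse on halves, check the dividing strip) achieves O(n log n).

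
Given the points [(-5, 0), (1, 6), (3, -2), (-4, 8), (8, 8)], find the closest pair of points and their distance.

Computing all pairwise distances among 5 points:

d((-5, 0), (1, 6)) = 8.4853
d((-5, 0), (3, -2)) = 8.2462
d((-5, 0), (-4, 8)) = 8.0623
d((-5, 0), (8, 8)) = 15.2643
d((1, 6), (3, -2)) = 8.2462
d((1, 6), (-4, 8)) = 5.3852 <-- minimum
d((1, 6), (8, 8)) = 7.2801
d((3, -2), (-4, 8)) = 12.2066
d((3, -2), (8, 8)) = 11.1803
d((-4, 8), (8, 8)) = 12.0

Closest pair: (1, 6) and (-4, 8) with distance 5.3852

The closest pair is (1, 6) and (-4, 8) with Euclidean distance 5.3852. For 5 points, brute-force pairwise comparison is shown above. For large n, the divide-and-conquer algorithm (sort by x, recurse on halves, check the dividing strip) achieves O(n log n).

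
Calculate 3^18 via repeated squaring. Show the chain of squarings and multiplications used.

Computing 3^18 by squaring (build up from 3^1; each line after the first costs one multiplication):

3^1 = 3
3^2 = (3^1)^2 = 3^2 = 9
3^4 = (3^2)^2 = 9^2 = 81
3^8 = (3^4)^2 = 81^2 = 6561
3^9 = 3 * 3^8 = 3 * 6561 = 19683
3^18 = (3^9)^2 = 19683^2 = 387420489

Result: 387420489
Multiplications needed: 5 (5 lines after 3^1)

3^18 = 387420489. Using exponentiation by squaring, this requires 5 multiplications. The key idea: if the exponent is even, square the half-power; if odd, multiply by the base once.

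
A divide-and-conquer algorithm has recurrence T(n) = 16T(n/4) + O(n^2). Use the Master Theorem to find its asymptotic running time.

Master Theorem for T(n) = 16T(n/4) + O(n^2):

a = 16, b = 4, c = 2
log_b(a) = log_4(16) = 2.0000

Case 2: c = 2 = log_4(16) = 2.0000
T(n) = O(n^2 log n) = O(n^2 log n)

For T(n) = 16T(n/4) + O(n^2): log_4(16) = 2.0000. This is Case 2 of the Master Theorem (c = log_b(a), equal work at all levels), giving O(n^2 log n).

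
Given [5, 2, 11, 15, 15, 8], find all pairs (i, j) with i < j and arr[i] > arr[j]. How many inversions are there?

Finding inversions in [5, 2, 11, 15, 15, 8]:

(0, 1): arr[0]=5 > arr[1]=2
(2, 5): arr[2]=11 > arr[5]=8
(3, 5): arr[3]=15 > arr[5]=8
(4, 5): arr[4]=15 > arr[5]=8

Total inversions: 4

The array has 4 inversion(s): (0,1), (2,5), (3,5), (4,5). Each pair (i,j) satisfies i < j and arr[i] > arr[j].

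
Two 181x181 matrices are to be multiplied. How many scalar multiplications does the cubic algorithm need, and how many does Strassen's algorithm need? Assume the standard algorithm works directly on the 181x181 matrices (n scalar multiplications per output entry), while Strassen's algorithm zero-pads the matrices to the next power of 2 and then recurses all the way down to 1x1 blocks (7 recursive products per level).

Matrix multiplication for 181x181 matrices:

Strassen's algorithm requires power-of-2 dimensions. Pad 181x181 to 256x256 (next power of 2).

Standard algorithm: 181^3 = 5929741 multiplications
Strassen's algorithm: 7^(log2(256)) = 7^8 = 5764801 multiplications
Savings: 5929741 - 5764801 = 164940 multiplications

Standard: 5929741 multiplications (181^3). Strassen: 5764801 multiplications (7^8, after padding to 256x256). Strassen reduces 8 recursive multiplications to 7 at each level.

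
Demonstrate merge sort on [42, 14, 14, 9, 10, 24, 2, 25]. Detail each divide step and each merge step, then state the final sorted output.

Merge sort trace:

Split: [42, 14, 14, 9, 10, 24, 2, 25] -> [42, 14, 14, 9] and [10, 24, 2, 25]
  Split: [42, 14, 14, 9] -> [42, 14] and [14, 9]
    Split: [42, 14] -> [42] and [14]
    Merge: [42] + [14] -> [14, 42]
    Split: [14, 9] -> [14] and [9]
    Merge: [14] + [9] -> [9, 14]
  Merge: [14, 42] + [9, 14] -> [9, 14, 14, 42]
  Split: [10, 24, 2, 25] -> [10, 24] and [2, 25]
    Split: [10, 24] -> [10] and [24]
    Merge: [10] + [24] -> [10, 24]
    Split: [2, 25] -> [2] and [25]
    Merge: [2] + [25] -> [2, 25]
  Merge: [10, 24] + [2, 25] -> [2, 10, 24, 25]
Merge: [9, 14, 14, 42] + [2, 10, 24, 25] -> [2, 9, 10, 14, 14, 24, 25, 42]

Final sorted array: [2, 9, 10, 14, 14, 24, 25, 42]

The merge sort proceeds by recursively splitting the array and merging sorted halves.
After all merges, the sorted array is [2, 9, 10, 14, 14, 24, 25, 42].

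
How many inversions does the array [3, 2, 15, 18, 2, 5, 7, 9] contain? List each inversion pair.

Finding inversions in [3, 2, 15, 18, 2, 5, 7, 9]:

(0, 1): arr[0]=3 > arr[1]=2
(0, 4): arr[0]=3 > arr[4]=2
(2, 4): arr[2]=15 > arr[4]=2
(2, 5): arr[2]=15 > arr[5]=5
(2, 6): arr[2]=15 > arr[6]=7
(2, 7): arr[2]=15 > arr[7]=9
(3, 4): arr[3]=18 > arr[4]=2
(3, 5): arr[3]=18 > arr[5]=5
(3, 6): arr[3]=18 > arr[6]=7
(3, 7): arr[3]=18 > arr[7]=9

Total inversions: 10

The array has 10 inversion(s): (0,1), (0,4), (2,4), (2,5), (2,6), (2,7), (3,4), (3,5), (3,6), (3,7). Each pair (i,j) satisfies i < j and arr[i] > arr[j].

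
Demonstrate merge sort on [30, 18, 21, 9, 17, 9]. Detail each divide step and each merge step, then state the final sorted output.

Merge sort trace:

Split: [30, 18, 21, 9, 17, 9] -> [30, 18, 21] and [9, 17, 9]
  Split: [30, 18, 21] -> [30] and [18, 21]
    Split: [18, 21] -> [18] and [21]
    Merge: [18] + [21] -> [18, 21]
  Merge: [30] + [18, 21] -> [18, 21, 30]
  Split: [9, 17, 9] -> [9] and [17, 9]
    Split: [17, 9] -> [17] and [9]
    Merge: [17] + [9] -> [9, 17]
  Merge: [9] + [9, 17] -> [9, 9, 17]
Merge: [18, 21, 30] + [9, 9, 17] -> [9, 9, 17, 18, 21, 30]

Final sorted array: [9, 9, 17, 18, 21, 30]

The merge sort proceeds by recursively splitting the array and merging sorted halves.
After all merges, the sorted array is [9, 9, 17, 18, 21, 30].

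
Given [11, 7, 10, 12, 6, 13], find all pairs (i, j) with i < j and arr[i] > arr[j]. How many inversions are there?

Finding inversions in [11, 7, 10, 12, 6, 13]:

(0, 1): arr[0]=11 > arr[1]=7
(0, 2): arr[0]=11 > arr[2]=10
(0, 4): arr[0]=11 > arr[4]=6
(1, 4): arr[1]=7 > arr[4]=6
(2, 4): arr[2]=10 > arr[4]=6
(3, 4): arr[3]=12 > arr[4]=6

Total inversions: 6

The array has 6 inversion(s): (0,1), (0,2), (0,4), (1,4), (2,4), (3,4). Each pair (i,j) satisfies i < j and arr[i] > arr[j].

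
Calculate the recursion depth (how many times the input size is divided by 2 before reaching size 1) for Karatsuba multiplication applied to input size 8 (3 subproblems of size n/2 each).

For divide and conquer with division factor 2:

Problem sizes at each level:
Level 0: 8
Level 1: 4
Level 2: 2
Level 3: 1

The root is level 0 and the size-1 base case is level 3 (the tree spans levels 0 through 3, i.e. 4 levels counting the root), so the depth is the number of divisions: log_2(8) = 3

The recursion tree depth is log_2(8) = 3. At each level, the problem size is divided by 2, so it takes 3 divisions to reduce to a base case of size 1. The algorithm makes 3 recursive calls at each level.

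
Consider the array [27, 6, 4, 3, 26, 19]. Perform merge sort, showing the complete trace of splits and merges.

Merge sort trace:

Split: [27, 6, 4, 3, 26, 19] -> [27, 6, 4] and [3, 26, 19]
  Split: [27, 6, 4] -> [27] and [6, 4]
    Split: [6, 4] -> [6] and [4]
    Merge: [6] + [4] -> [4, 6]
  Merge: [27] + [4, 6] -> [4, 6, 27]
  Split: [3, 26, 19] -> [3] and [26, 19]
    Split: [26, 19] -> [26] and [19]
    Merge: [26] + [19] -> [19, 26]
  Merge: [3] + [19, 26] -> [3, 19, 26]
Merge: [4, 6, 27] + [3, 19, 26] -> [3, 4, 6, 19, 26, 27]

Final sorted array: [3, 4, 6, 19, 26, 27]

The merge sort proceeds by recursively splitting the array and merging sorted halves.
After all merges, the sorted array is [3, 4, 6, 19, 26, 27].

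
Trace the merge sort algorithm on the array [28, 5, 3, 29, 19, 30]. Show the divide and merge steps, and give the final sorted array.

Merge sort trace:

Split: [28, 5, 3, 29, 19, 30] -> [28, 5, 3] and [29, 19, 30]
  Split: [28, 5, 3] -> [28] and [5, 3]
    Split: [5, 3] -> [5] and [3]
    Merge: [5] + [3] -> [3, 5]
  Merge: [28] + [3, 5] -> [3, 5, 28]
  Split: [29, 19, 30] -> [29] and [19, 30]
    Split: [19, 30] -> [19] and [30]
    Merge: [19] + [30] -> [19, 30]
  Merge: [29] + [19, 30] -> [19, 29, 30]
Merge: [3, 5, 28] + [19, 29, 30] -> [3, 5, 19, 28, 29, 30]

Final sorted array: [3, 5, 19, 28, 29, 30]

The merge sort proceeds by recursively splitting the array and merging sorted halves.
After all merges, the sorted array is [3, 5, 19, 28, 29, 30].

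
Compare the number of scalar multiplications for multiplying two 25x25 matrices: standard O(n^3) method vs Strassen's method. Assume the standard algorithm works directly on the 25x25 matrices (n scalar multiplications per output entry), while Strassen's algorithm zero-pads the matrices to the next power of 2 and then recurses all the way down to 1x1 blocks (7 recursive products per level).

Matrix multiplication for 25x25 matrices:

Strassen's algorithm requires power-of-2 dimensions. Pad 25x25 to 32x32 (next power of 2).

Standard algorithm: 25^3 = 15625 multiplications
Strassen's algorithm: 7^(log2(32)) = 7^5 = 16807 multiplications
Difference: 15625 - 16807 = -1182 (Strassen uses MORE here due to padding overhead — for small or just-over-power-of-2 n, padding can outweigh the per-level savings)

Standard: 15625 multiplications (25^3). Strassen: 16807 multiplications (7^5, after padding to 32x32). Strassen reduces 8 recursive multiplications to 7 at each level.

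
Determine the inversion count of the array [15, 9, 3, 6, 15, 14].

Finding inversions in [15, 9, 3, 6, 15, 14]:

(0, 1): arr[0]=15 > arr[1]=9
(0, 2): arr[0]=15 > arr[2]=3
(0, 3): arr[0]=15 > arr[3]=6
(0, 5): arr[0]=15 > arr[5]=14
(1, 2): arr[1]=9 > arr[2]=3
(1, 3): arr[1]=9 > arr[3]=6
(4, 5): arr[4]=15 > arr[5]=14

Total inversions: 7

The array has 7 inversion(s): (0,1), (0,2), (0,3), (0,5), (1,2), (1,3), (4,5). Each pair (i,j) satisfies i < j and arr[i] > arr[j].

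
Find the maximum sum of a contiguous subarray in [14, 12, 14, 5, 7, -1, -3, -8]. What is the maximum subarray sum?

Using Kadane's algorithm on [14, 12, 14, 5, 7, -1, -3, -8]:

Scanning through the array:
Position 1 (value 12): max_ending_here = 26, max_so_far = 26
Position 2 (value 14): max_ending_here = 40, max_so_far = 40
Position 3 (value 5): max_ending_here = 45, max_so_far = 45
Position 4 (value 7): max_ending_here = 52, max_so_far = 52
Position 5 (value -1): max_ending_here = 51, max_so_far = 52
Position 6 (value -3): max_ending_here = 48, max_so_far = 52
Position 7 (value -8): max_ending_here = 40, max_so_far = 52

Maximum subarray: [14, 12, 14, 5, 7]
Maximum sum: 52

The maximum subarray is [14, 12, 14, 5, 7] with sum 52. This subarray runs from index 0 to index 4.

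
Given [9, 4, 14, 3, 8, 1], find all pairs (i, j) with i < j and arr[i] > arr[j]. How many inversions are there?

Finding inversions in [9, 4, 14, 3, 8, 1]:

(0, 1): arr[0]=9 > arr[1]=4
(0, 3): arr[0]=9 > arr[3]=3
(0, 4): arr[0]=9 > arr[4]=8
(0, 5): arr[0]=9 > arr[5]=1
(1, 3): arr[1]=4 > arr[3]=3
(1, 5): arr[1]=4 > arr[5]=1
(2, 3): arr[2]=14 > arr[3]=3
(2, 4): arr[2]=14 > arr[4]=8
(2, 5): arr[2]=14 > arr[5]=1
(3, 5): arr[3]=3 > arr[5]=1
(4, 5): arr[4]=8 > arr[5]=1

Total inversions: 11

The array has 11 inversion(s): (0,1), (0,3), (0,4), (0,5), (1,3), (1,5), (2,3), (2,4), (2,5), (3,5), (4,5). Each pair (i,j) satisfies i < j and arr[i] > arr[j].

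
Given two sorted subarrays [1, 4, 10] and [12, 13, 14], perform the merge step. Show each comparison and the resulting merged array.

Merging process:

Compare 1 vs 12: take 1 from left. Merged: [1]
Compare 4 vs 12: take 4 from left. Merged: [1, 4]
Compare 10 vs 12: take 10 from left. Merged: [1, 4, 10]
Append remaining from right: [12, 13, 14]. Merged: [1, 4, 10, 12, 13, 14]

Final merged array: [1, 4, 10, 12, 13, 14]
Total comparisons: 3

The merged array is [1, 4, 10, 12, 13, 14], requiring 3 comparisons. The merge step runs in O(n) time where n is the total number of elements.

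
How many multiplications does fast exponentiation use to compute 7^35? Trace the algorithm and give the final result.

Computing 7^35 by squaring (build up from 7^1; each line after the first costs one multiplication):

7^1 = 7
7^2 = (7^1)^2 = 7^2 = 49
7^4 = (7^2)^2 = 49^2 = 2401
7^8 = (7^4)^2 = 2401^2 = 5764801
7^16 = (7^8)^2 = 5764801^2 = 33232930569601
7^17 = 7 * 7^16 = 7 * 33232930569601 = 232630513987207
7^34 = (7^17)^2 = 232630513987207^2 = 54116956037952111668959660849
7^35 = 7 * 7^34 = 7 * 54116956037952111668959660849 = 378818692265664781682717625943

Result: 378818692265664781682717625943
Multiplications needed: 7 (7 lines after 7^1)

7^35 = 378818692265664781682717625943. Using exponentiation by squaring, this requires 7 multiplications. The key idea: if the exponent is even, square the half-power; if odd, multiply by the base once.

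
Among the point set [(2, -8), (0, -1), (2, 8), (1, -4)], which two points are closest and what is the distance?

Computing all pairwise distances among 4 points:

d((2, -8), (0, -1)) = 7.2801
d((2, -8), (2, 8)) = 16.0
d((2, -8), (1, -4)) = 4.1231
d((0, -1), (2, 8)) = 9.2195
d((0, -1), (1, -4)) = 3.1623 <-- minimum
d((2, 8), (1, -4)) = 12.0416

Closest pair: (0, -1) and (1, -4) with distance 3.1623

The closest pair is (0, -1) and (1, -4) with Euclidean distance 3.1623. For 4 points, brute-force pairwise comparison is shown above. For large n, the divide-and-conquer algorithm (sort by x, recurse on halves, check the dividing strip) achieves O(n log n).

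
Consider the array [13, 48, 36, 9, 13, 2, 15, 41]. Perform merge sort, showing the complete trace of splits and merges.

Merge sort trace:

Split: [13, 48, 36, 9, 13, 2, 15, 41] -> [13, 48, 36, 9] and [13, 2, 15, 41]
  Split: [13, 48, 36, 9] -> [13, 48] and [36, 9]
    Split: [13, 48] -> [13] and [48]
    Merge: [13] + [48] -> [13, 48]
    Split: [36, 9] -> [36] and [9]
    Merge: [36] + [9] -> [9, 36]
  Merge: [13, 48] + [9, 36] -> [9, 13, 36, 48]
  Split: [13, 2, 15, 41] -> [13, 2] and [15, 41]
    Split: [13, 2] -> [13] and [2]
    Merge: [13] + [2] -> [2, 13]
    Split: [15, 41] -> [15] and [41]
    Merge: [15] + [41] -> [15, 41]
  Merge: [2, 13] + [15, 41] -> [2, 13, 15, 41]
Merge: [9, 13, 36, 48] + [2, 13, 15, 41] -> [2, 9, 13, 13, 15, 36, 41, 48]

Final sorted array: [2, 9, 13, 13, 15, 36, 41, 48]

The merge sort proceeds by recursively splitting the array and merging sorted halves.
After all merges, the sorted array is [2, 9, 13, 13, 15, 36, 41, 48].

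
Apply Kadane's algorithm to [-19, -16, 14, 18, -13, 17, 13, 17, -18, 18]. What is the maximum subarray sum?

Using Kadane's algorithm on [-19, -16, 14, 18, -13, 17, 13, 17, -18, 18]:

Scanning through the array:
Position 1 (value -16): max_ending_here = -16, max_so_far = -16
Position 2 (value 14): max_ending_here = 14, max_so_far = 14
Position 3 (value 18): max_ending_here = 32, max_so_far = 32
Position 4 (value -13): max_ending_here = 19, max_so_far = 32
Position 5 (value 17): max_ending_here = 36, max_so_far = 36
Position 6 (value 13): max_ending_here = 49, max_so_far = 49
Position 7 (value 17): max_ending_here = 66, max_so_far = 66
Position 8 (value -18): max_ending_here = 48, max_so_far = 66
Position 9 (value 18): max_ending_here = 66, max_so_far = 66

Maximum subarray: [14, 18, -13, 17, 13, 17]
Maximum sum: 66

The maximum subarray is [14, 18, -13, 17, 13, 17] with sum 66. This subarray runs from index 2 to index 7.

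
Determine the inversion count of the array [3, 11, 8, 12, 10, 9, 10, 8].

Finding inversions in [3, 11, 8, 12, 10, 9, 10, 8]:

(1, 2): arr[1]=11 > arr[2]=8
(1, 4): arr[1]=11 > arr[4]=10
(1, 5): arr[1]=11 > arr[5]=9
(1, 6): arr[1]=11 > arr[6]=10
(1, 7): arr[1]=11 > arr[7]=8
(3, 4): arr[3]=12 > arr[4]=10
(3, 5): arr[3]=12 > arr[5]=9
(3, 6): arr[3]=12 > arr[6]=10
(3, 7): arr[3]=12 > arr[7]=8
(4, 5): arr[4]=10 > arr[5]=9
(4, 7): arr[4]=10 > arr[7]=8
(5, 7): arr[5]=9 > arr[7]=8
(6, 7): arr[6]=10 > arr[7]=8

Total inversions: 13

The array has 13 inversion(s): (1,2), (1,4), (1,5), (1,6), (1,7), (3,4), (3,5), (3,6), (3,7), (4,5), (4,7), (5,7), (6,7). Each pair (i,j) satisfies i < j and arr[i] > arr[j].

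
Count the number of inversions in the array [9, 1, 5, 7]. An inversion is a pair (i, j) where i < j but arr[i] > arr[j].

Finding inversions in [9, 1, 5, 7]:

(0, 1): arr[0]=9 > arr[1]=1
(0, 2): arr[0]=9 > arr[2]=5
(0, 3): arr[0]=9 > arr[3]=7

Total inversions: 3

The array has 3 inversion(s): (0,1), (0,2), (0,3). Each pair (i,j) satisfies i < j and arr[i] > arr[j].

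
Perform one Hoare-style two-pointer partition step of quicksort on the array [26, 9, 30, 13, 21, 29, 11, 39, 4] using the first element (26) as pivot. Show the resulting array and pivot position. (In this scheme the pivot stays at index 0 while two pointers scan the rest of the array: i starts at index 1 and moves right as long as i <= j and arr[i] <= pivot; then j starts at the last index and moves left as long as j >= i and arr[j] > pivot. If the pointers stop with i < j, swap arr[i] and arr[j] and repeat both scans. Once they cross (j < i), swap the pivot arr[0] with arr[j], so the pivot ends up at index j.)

Hoare-style two-pointer partition with pivot = 26:

Initial array: [26, 9, 30, 13, 21, 29, 11, 39, 4]

Pointers start at i = 1, j = 8.
i stops at index 2 (arr[2]=30 > 26), j stops at index 8 (arr[8]=4 <= 26): swap arr[2] and arr[8], array becomes [26, 9, 4, 13, 21, 29, 11, 39, 30]
i stops at index 5 (arr[5]=29 > 26), j stops at index 6 (arr[6]=11 <= 26): swap arr[5] and arr[6], array becomes [26, 9, 4, 13, 21, 11, 29, 39, 30]
i ends at 6, j ends at 5: the pointers have crossed (j < i), so scanning stops.

Swap pivot arr[0] with arr[5] to place pivot at position 5: [11, 9, 4, 13, 21, 26, 29, 39, 30]
Pivot position: 5

After partitioning with pivot 26, the array becomes [11, 9, 4, 13, 21, 26, 29, 39, 30]. The pivot is placed at index 5. All elements to the left of the pivot are <= 26, and all elements to the right are > 26.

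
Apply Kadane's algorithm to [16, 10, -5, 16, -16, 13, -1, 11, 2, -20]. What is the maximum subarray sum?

Using Kadane's algorithm on [16, 10, -5, 16, -16, 13, -1, 11, 2, -20]:

Scanning through the array:
Position 1 (value 10): max_ending_here = 26, max_so_far = 26
Position 2 (value -5): max_ending_here = 21, max_so_far = 26
Position 3 (value 16): max_ending_here = 37, max_so_far = 37
Position 4 (value -16): max_ending_here = 21, max_so_far = 37
Position 5 (value 13): max_ending_here = 34, max_so_far = 37
Position 6 (value -1): max_ending_here = 33, max_so_far = 37
Position 7 (value 11): max_ending_here = 44, max_so_far = 44
Position 8 (value 2): max_ending_here = 46, max_so_far = 46
Position 9 (value -20): max_ending_here = 26, max_so_far = 46

Maximum subarray: [16, 10, -5, 16, -16, 13, -1, 11, 2]
Maximum sum: 46

The maximum subarray is [16, 10, -5, 16, -16, 13, -1, 11, 2] with sum 46. This subarray runs from index 0 to index 8.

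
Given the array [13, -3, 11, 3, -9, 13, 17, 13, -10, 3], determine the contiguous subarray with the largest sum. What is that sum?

Using Kadane's algorithm on [13, -3, 11, 3, -9, 13, 17, 13, -10, 3]:

Scanning through the array:
Position 1 (value -3): max_ending_here = 10, max_so_far = 13
Position 2 (value 11): max_ending_here = 21, max_so_far = 21
Position 3 (value 3): max_ending_here = 24, max_so_far = 24
Position 4 (value -9): max_ending_here = 15, max_so_far = 24
Position 5 (value 13): max_ending_here = 28, max_so_far = 28
Position 6 (value 17): max_ending_here = 45, max_so_far = 45
Position 7 (value 13): max_ending_here = 58, max_so_far = 58
Position 8 (value -10): max_ending_here = 48, max_so_far = 58
Position 9 (value 3): max_ending_here = 51, max_so_far = 58

Maximum subarray: [13, -3, 11, 3, -9, 13, 17, 13]
Maximum sum: 58

The maximum subarray is [13, -3, 11, 3, -9, 13, 17, 13] with sum 58. This subarray runs from index 0 to index 7.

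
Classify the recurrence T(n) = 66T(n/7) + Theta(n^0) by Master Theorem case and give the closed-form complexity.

Master Theorem for T(n) = 66T(n/7) + O(n^0):

a = 66, b = 7, c = 0
log_b(a) = log_7(66) = 2.1531

Case 1: c = 0 < log_7(66) = 2.1531
T(n) = O(n^(log_7 66))

For T(n) = 66T(n/7) + O(n^0): log_7(66) = 2.1531. This is Case 1 of the Master Theorem (c < log_b(a), work dominated by leaves), giving O(n^(log_7 66)).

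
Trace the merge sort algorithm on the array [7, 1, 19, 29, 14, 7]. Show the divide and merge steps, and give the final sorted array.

Merge sort trace:

Split: [7, 1, 19, 29, 14, 7] -> [7, 1, 19] and [29, 14, 7]
  Split: [7, 1, 19] -> [7] and [1, 19]
    Split: [1, 19] -> [1] and [19]
    Merge: [1] + [19] -> [1, 19]
  Merge: [7] + [1, 19] -> [1, 7, 19]
  Split: [29, 14, 7] -> [29] and [14, 7]
    Split: [14, 7] -> [14] and [7]
    Merge: [14] + [7] -> [7, 14]
  Merge: [29] + [7, 14] -> [7, 14, 29]
Merge: [1, 7, 19] + [7, 14, 29] -> [1, 7, 7, 14, 19, 29]

Final sorted array: [1, 7, 7, 14, 19, 29]

The merge sort proceeds by recursively splitting the array and merging sorted halves.
After all merges, the sorted array is [1, 7, 7, 14, 19, 29].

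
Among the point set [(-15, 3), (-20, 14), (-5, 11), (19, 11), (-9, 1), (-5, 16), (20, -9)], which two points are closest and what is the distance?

Computing all pairwise distances among 7 points:

d((-15, 3), (-20, 14)) = 12.083
d((-15, 3), (-5, 11)) = 12.8062
d((-15, 3), (19, 11)) = 34.9285
d((-15, 3), (-9, 1)) = 6.3246
d((-15, 3), (-5, 16)) = 16.4012
d((-15, 3), (20, -9)) = 37.0
d((-20, 14), (-5, 11)) = 15.2971
d((-20, 14), (19, 11)) = 39.1152
d((-20, 14), (-9, 1)) = 17.0294
d((-20, 14), (-5, 16)) = 15.1327
d((-20, 14), (20, -9)) = 46.1411
d((-5, 11), (19, 11)) = 24.0
d((-5, 11), (-9, 1)) = 10.7703
d((-5, 11), (-5, 16)) = 5.0 <-- minimum
d((-5, 11), (20, -9)) = 32.0156
d((19, 11), (-9, 1)) = 29.7321
d((19, 11), (-5, 16)) = 24.5153
d((19, 11), (20, -9)) = 20.025
d((-9, 1), (-5, 16)) = 15.5242
d((-9, 1), (20, -9)) = 30.6757
d((-5, 16), (20, -9)) = 35.3553

Closest pair: (-5, 11) and (-5, 16) with distance 5.0

The closest pair is (-5, 11) and (-5, 16) with Euclidean distance 5.0. For 7 points, brute-force pairwise comparison is shown above. For large n, the divide-and-conquer algorithm (sort by x, recurse on halves, check the dividing strip) achieves O(n log n).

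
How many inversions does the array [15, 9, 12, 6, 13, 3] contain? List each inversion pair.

Finding inversions in [15, 9, 12, 6, 13, 3]:

(0, 1): arr[0]=15 > arr[1]=9
(0, 2): arr[0]=15 > arr[2]=12
(0, 3): arr[0]=15 > arr[3]=6
(0, 4): arr[0]=15 > arr[4]=13
(0, 5): arr[0]=15 > arr[5]=3
(1, 3): arr[1]=9 > arr[3]=6
(1, 5): arr[1]=9 > arr[5]=3
(2, 3): arr[2]=12 > arr[3]=6
(2, 5): arr[2]=12 > arr[5]=3
(3, 5): arr[3]=6 > arr[5]=3
(4, 5): arr[4]=13 > arr[5]=3

Total inversions: 11

The array has 11 inversion(s): (0,1), (0,2), (0,3), (0,4), (0,5), (1,3), (1,5), (2,3), (2,5), (3,5), (4,5). Each pair (i,j) satisfies i < j and arr[i] > arr[j].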